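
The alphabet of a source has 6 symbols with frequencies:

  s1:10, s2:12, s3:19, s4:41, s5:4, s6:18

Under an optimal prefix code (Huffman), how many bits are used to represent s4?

1

Huffman merges, smallest pair first:
merge s5(4) and s1(10): 14
merge s2(12) and 14: 26
merge s6(18) and s3(19): 37
merge 26 and 37: 63
merge s4(41) and 63: 104
s4 is a child of the root — depth 1, so its codeword is a single bit.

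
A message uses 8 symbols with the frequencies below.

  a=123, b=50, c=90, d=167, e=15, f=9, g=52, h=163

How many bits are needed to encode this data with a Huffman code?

1775

Greedily combine the two least-frequent nodes:
combine f(9), e(15) → 24
combine 24, b(50) → 74
combine g(52), 74 → 126
combine c(90), a(123) → 213
combine 126, h(163) → 289
combine d(167), 213 → 380
combine 289, 380 → 669
Each symbol's bit-cost is frequency × depth; summing gives 1775 bits (equivalently 24 + 74 + 126 + 213 + 289 + 380 + 669).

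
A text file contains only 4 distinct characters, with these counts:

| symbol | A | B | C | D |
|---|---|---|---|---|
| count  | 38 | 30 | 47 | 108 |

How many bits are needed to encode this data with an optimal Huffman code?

406

Greedily combine the two least-frequent nodes:
B(30) + A(38) → 68
C(47) + 68 → 115
D(108) + 115 → 223
Each symbol's bit-cost is frequency × depth; summing gives 406 bits (equivalently 68 + 115 + 223).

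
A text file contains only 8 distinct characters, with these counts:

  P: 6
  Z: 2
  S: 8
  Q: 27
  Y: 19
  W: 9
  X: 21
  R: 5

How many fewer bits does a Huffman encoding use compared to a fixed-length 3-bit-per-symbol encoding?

Fixed-length: 3 bits × 97 symbols = 291 bits.
Huffman merges:
Z(2) + R(5) → 7
P(6) + 7 → 13
S(8) + W(9) → 17
13 + 17 → 30
Y(19) + X(21) → 40
Q(27) + 30 → 57
40 + 57 → 97
Huffman total = 7 + 13 + 17 + 30 + 40 + 57 + 97 = 261 bits.
Saving = 291 − 261 = 30 bits.

30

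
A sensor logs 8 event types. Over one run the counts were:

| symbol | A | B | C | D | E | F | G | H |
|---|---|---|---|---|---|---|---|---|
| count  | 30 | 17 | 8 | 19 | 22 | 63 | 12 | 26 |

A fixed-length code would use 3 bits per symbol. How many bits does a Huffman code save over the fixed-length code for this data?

43

Fixed-length: 3 bits × 197 symbols = 591 bits.
Huffman merges:
C(8) + G(12) → 20
B(17) + D(19) → 36
20 + E(22) → 42
H(26) + A(30) → 56
36 + 42 → 78
56 + F(63) → 119
78 + 119 → 197
Huffman total = 20 + 36 + 42 + 56 + 78 + 119 + 197 = 548 bits.
Saving = 591 − 548 = 43 bits.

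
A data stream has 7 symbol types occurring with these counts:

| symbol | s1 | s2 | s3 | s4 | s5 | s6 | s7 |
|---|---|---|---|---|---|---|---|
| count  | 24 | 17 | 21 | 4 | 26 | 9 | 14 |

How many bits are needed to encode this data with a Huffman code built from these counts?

308

Build the Huffman tree bottom-up:
s4(4) + s6(9) → 13
13 + s7(14) → 27
s2(17) + s3(21) → 38
s1(24) + s5(26) → 50
27 + 38 → 65
50 + 65 → 115
Total encoded bits = sum of merged weights = 13 + 27 + 38 + 50 + 65 + 115 = 308.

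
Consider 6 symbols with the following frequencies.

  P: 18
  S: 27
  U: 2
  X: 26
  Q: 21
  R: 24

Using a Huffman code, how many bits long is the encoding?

Build the Huffman tree bottom-up:
combine U(2), P(18) → 20
combine 20, Q(21) → 41
combine R(24), X(26) → 50
combine S(27), 41 → 68
combine 50, 68 → 118
The encoded length is the sum of every internal node's weight: 20 + 41 + 50 + 68 + 118 = 297 bits.

297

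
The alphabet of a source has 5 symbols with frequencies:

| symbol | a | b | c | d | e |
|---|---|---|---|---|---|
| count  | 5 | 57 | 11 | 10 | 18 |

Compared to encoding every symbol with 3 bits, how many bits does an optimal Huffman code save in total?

117

Fixed-length: 3 bits × 101 symbols = 303 bits.
Huffman merges:
combine a(5), d(10) → 15
combine c(11), 15 → 26
combine e(18), 26 → 44
combine 44, b(57) → 101
Huffman total = 15 + 26 + 44 + 101 = 186 bits.
Saving = 303 − 186 = 117 bits.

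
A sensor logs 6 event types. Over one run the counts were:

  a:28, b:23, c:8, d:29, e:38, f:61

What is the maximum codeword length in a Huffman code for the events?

Merge the two lowest-weight nodes at each step:
merge c(8) and b(23): 31
merge a(28) and d(29): 57
merge 31 and e(38): 69
merge 57 and f(61): 118
merge 69 and 118: 187
Maximum depth reached is 3.

3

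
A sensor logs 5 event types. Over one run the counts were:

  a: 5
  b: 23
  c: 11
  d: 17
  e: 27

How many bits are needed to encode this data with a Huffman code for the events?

182

Merge the two smallest weights repeatedly:
combine a(5), c(11) → 16
combine 16, d(17) → 33
combine b(23), e(27) → 50
combine 33, 50 → 83
Each symbol's bit-cost is frequency × depth; summing gives 182 bits (equivalently 16 + 33 + 50 + 83).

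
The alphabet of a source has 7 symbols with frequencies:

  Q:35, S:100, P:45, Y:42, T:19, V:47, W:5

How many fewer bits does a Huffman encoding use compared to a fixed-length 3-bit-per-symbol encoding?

123

Fixed-length: 3 bits × 293 symbols = 879 bits.
Huffman merges:
combine W(5), T(19) → 24
combine 24, Q(35) → 59
combine Y(42), P(45) → 87
combine V(47), 59 → 106
combine 87, S(100) → 187
combine 106, 187 → 293
Huffman total = 24 + 59 + 87 + 106 + 187 + 293 = 756 bits.
Saving = 879 − 756 = 123 bits.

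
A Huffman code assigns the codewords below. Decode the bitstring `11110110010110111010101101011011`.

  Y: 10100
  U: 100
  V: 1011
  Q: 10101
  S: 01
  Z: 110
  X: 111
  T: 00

XVTVSZQQV

Read left to right; each codeword is recognised as soon as it completes (prefix code):
  111→X | 1011→V | 00→T | 1011→V | 01→S | 110→Z | 10101→Q | 10101→Q | 1011→V
Decoded message: XVTVSZQQV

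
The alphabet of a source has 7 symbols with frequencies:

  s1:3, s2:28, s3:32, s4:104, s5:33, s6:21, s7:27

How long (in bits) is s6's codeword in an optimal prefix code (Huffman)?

Repeatedly merge the two smallest:
s1(3) + s6(21) → 24
24 + s7(27) → 51
s2(28) + s3(32) → 60
s5(33) + 51 → 84
60 + 84 → 144
s4(104) + 144 → 248
s6's leaf is at depth 5, giving a 5-bit codeword.

5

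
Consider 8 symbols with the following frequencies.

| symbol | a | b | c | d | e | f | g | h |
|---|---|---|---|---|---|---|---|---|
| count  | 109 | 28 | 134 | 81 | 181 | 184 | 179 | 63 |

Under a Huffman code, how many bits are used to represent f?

2

Build the tree from the bottom:
b(28) + h(63) → 91
d(81) + 91 → 172
a(109) + c(134) → 243
172 + g(179) → 351
e(181) + f(184) → 365
243 + 351 → 594
365 + 594 → 959
f's leaf is at depth 2, giving a 2-bit codeword.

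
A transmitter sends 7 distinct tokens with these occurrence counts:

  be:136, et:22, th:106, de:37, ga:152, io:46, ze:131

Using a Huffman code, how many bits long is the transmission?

Build the Huffman tree bottom-up:
et(22) + de(37) → 59
io(46) + 59 → 105
105 + th(106) → 211
ze(131) + be(136) → 267
ga(152) + 211 → 363
267 + 363 → 630
Each symbol's bit-cost is frequency × depth; summing gives 1635 bits (equivalently 59 + 105 + 211 + 267 + 363 + 630).

1635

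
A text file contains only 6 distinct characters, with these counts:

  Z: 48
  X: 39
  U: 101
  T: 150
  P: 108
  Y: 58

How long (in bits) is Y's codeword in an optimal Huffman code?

Repeatedly merge the two smallest:
combine X(39), Z(48) → 87
combine Y(58), 87 → 145
combine U(101), P(108) → 209
combine 145, T(150) → 295
combine 209, 295 → 504
Y sits 3 levels below the root, so its codeword is 3 bits.

3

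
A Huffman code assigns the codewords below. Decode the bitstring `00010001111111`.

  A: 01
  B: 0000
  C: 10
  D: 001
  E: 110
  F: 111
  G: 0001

Read left to right; each codeword is recognised as soon as it completes (prefix code):
  0001→G | 0001→G | 111→F | 111→F
Decoded message: GGFF

GGFF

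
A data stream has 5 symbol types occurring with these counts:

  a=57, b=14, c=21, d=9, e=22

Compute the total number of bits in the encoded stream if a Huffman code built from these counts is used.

255

Merge the two smallest weights repeatedly:
merge d(9) and b(14): 23
merge c(21) and e(22): 43
merge 23 and 43: 66
merge a(57) and 66: 123
Each symbol's bit-cost is frequency × depth; summing gives 255 bits (equivalently 23 + 43 + 66 + 123).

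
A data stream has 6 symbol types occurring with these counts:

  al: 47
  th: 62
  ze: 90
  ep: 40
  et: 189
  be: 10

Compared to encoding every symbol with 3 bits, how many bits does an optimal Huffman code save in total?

Fixed-length: 3 bits × 438 symbols = 1314 bits.
Huffman merges:
combine be(10), ep(40) → 50
combine al(47), 50 → 97
combine th(62), ze(90) → 152
combine 97, 152 → 249
combine et(189), 249 → 438
Huffman total = 50 + 97 + 152 + 249 + 438 = 986 bits.
Saving = 1314 − 986 = 328 bits.

328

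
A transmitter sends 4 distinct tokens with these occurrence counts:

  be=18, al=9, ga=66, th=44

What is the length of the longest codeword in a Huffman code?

Merge the two lowest-weight nodes at each step:
al(9) + be(18) → 27
27 + th(44) → 71
ga(66) + 71 → 137
The first pair merged (al, be) ends up deepest, at depth 3.

3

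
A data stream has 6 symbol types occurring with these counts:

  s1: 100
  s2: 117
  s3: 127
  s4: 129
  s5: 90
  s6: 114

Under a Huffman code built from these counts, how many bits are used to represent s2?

3

Huffman merges, smallest pair first:
merge s5(90) and s1(100): 190
merge s6(114) and s2(117): 231
merge s3(127) and s4(129): 256
merge 190 and 231: 421
merge 256 and 421: 677
The subtree containing s2 is merged 3 times, so code length = 3.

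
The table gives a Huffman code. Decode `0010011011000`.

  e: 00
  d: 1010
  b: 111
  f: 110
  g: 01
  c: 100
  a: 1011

Read left to right; each codeword is recognised as soon as it completes (prefix code):
  00→e | 100→c | 110→f | 110→f | 00→e
Decoded message: ecffe

ecffe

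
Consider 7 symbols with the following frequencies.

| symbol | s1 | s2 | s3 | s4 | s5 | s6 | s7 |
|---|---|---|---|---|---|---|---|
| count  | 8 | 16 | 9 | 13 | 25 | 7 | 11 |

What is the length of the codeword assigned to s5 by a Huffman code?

2

Build the tree from the bottom:
combine s6(7), s1(8) → 15
combine s3(9), s7(11) → 20
combine s4(13), 15 → 28
combine s2(16), 20 → 36
combine s5(25), 28 → 53
combine 36, 53 → 89
s5 sits 2 levels below the root, so its codeword is 2 bits.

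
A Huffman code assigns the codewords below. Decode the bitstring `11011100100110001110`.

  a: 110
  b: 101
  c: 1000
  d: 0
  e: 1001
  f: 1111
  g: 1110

agdecg

Read left to right; each codeword is recognised as soon as it completes (prefix code):
  110→a | 1110→g | 0→d | 1001→e | 1000→c | 1110→g
Decoded message: agdecg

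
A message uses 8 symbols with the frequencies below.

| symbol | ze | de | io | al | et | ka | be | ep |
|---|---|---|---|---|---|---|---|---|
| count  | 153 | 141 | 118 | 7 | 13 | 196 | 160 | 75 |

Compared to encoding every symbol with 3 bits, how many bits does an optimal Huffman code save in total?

241

Fixed-length: 3 bits × 863 symbols = 2589 bits.
Huffman merges:
al(7) + et(13) → 20
20 + ep(75) → 95
95 + io(118) → 213
de(141) + ze(153) → 294
be(160) + ka(196) → 356
213 + 294 → 507
356 + 507 → 863
Huffman total = 20 + 95 + 213 + 294 + 356 + 507 + 863 = 2348 bits.
Saving = 2589 − 2348 = 241 bits.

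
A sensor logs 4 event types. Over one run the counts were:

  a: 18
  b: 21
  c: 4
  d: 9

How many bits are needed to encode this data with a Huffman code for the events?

96

Build the Huffman tree bottom-up:
combine c(4), d(9) → 13
combine 13, a(18) → 31
combine b(21), 31 → 52
The encoded length is the sum of every internal node's weight: 13 + 31 + 52 = 96 bits.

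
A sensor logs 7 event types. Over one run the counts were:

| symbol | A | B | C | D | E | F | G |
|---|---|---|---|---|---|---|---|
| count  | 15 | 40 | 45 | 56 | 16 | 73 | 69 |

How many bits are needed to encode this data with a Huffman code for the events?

831

Greedily combine the two least-frequent nodes:
combine A(15), E(16) → 31
combine 31, B(40) → 71
combine C(45), D(56) → 101
combine G(69), 71 → 140
combine F(73), 101 → 174
combine 140, 174 → 314
Each symbol's bit-cost is frequency × depth; summing gives 831 bits (equivalently 31 + 71 + 101 + 140 + 174 + 314).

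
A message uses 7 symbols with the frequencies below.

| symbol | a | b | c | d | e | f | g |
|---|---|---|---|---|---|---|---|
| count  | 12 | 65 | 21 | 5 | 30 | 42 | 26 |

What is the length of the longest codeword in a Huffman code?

Merge the two lowest-weight nodes at each step:
d(5) + a(12) → 17
17 + c(21) → 38
g(26) + e(30) → 56
38 + f(42) → 80
56 + b(65) → 121
80 + 121 → 201
Maximum depth reached is 4.

4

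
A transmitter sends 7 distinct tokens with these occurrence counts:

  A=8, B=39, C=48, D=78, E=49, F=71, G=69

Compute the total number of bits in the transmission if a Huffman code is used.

984

Build the Huffman tree bottom-up:
A(8) + B(39) → 47
47 + C(48) → 95
E(49) + G(69) → 118
F(71) + D(78) → 149
95 + 118 → 213
149 + 213 → 362
The encoded length is the sum of every internal node's weight: 47 + 95 + 118 + 149 + 213 + 362 = 984 bits.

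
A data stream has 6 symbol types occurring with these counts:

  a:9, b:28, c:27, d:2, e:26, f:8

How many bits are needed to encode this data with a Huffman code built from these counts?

229

Build the Huffman tree bottom-up:
merge d(2) and f(8): 10
merge a(9) and 10: 19
merge 19 and e(26): 45
merge c(27) and b(28): 55
merge 45 and 55: 100
Total encoded bits = sum of merged weights = 10 + 19 + 45 + 55 + 100 = 229.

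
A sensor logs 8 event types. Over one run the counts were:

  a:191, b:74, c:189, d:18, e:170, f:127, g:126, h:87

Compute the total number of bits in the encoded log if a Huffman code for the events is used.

Merge the two smallest weights repeatedly:
merge d(18) and b(74): 92
merge h(87) and 92: 179
merge g(126) and f(127): 253
merge e(170) and 179: 349
merge c(189) and a(191): 380
merge 253 and 349: 602
merge 380 and 602: 982
Each symbol's bit-cost is frequency × depth; summing gives 2837 bits (equivalently 92 + 179 + 253 + 349 + 380 + 602 + 982).

2837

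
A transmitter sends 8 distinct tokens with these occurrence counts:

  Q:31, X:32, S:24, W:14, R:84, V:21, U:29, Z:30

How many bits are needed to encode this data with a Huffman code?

746

Greedily combine the two least-frequent nodes:
merge W(14) and V(21): 35
merge S(24) and U(29): 53
merge Z(30) and Q(31): 61
merge X(32) and 35: 67
merge 53 and 61: 114
merge 67 and R(84): 151
merge 114 and 151: 265
Each symbol's bit-cost is frequency × depth; summing gives 746 bits (equivalently 35 + 53 + 61 + 67 + 114 + 151 + 265).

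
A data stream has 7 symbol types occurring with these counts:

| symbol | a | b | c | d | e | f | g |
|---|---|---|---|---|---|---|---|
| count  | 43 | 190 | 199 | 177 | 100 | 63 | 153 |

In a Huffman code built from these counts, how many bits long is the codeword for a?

4

Build the tree from the bottom:
combine a(43), f(63) → 106
combine e(100), 106 → 206
combine g(153), d(177) → 330
combine b(190), c(199) → 389
combine 206, 330 → 536
combine 389, 536 → 925
The subtree containing a is merged 4 times, so code length = 4.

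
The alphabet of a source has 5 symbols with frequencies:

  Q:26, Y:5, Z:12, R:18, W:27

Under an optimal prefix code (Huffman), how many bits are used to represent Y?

3

Build the tree from the bottom:
merge Y(5) and Z(12): 17
merge 17 and R(18): 35
merge Q(26) and W(27): 53
merge 35 and 53: 88
Y sits 3 levels below the root, so its codeword is 3 bits.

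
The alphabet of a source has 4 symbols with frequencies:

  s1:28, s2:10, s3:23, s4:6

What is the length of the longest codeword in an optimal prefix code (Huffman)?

3

Merge the two lowest-weight nodes at each step:
s4(6) + s2(10) → 16
16 + s3(23) → 39
s1(28) + 39 → 67
The first pair merged (s4, s2) ends up deepest, at depth 3.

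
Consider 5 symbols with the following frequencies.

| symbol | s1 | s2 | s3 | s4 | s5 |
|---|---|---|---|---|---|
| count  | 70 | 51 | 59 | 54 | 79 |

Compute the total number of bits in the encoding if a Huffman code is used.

731

Greedily combine the two least-frequent nodes:
combine s2(51), s4(54) → 105
combine s3(59), s1(70) → 129
combine s5(79), 105 → 184
combine 129, 184 → 313
Each symbol's bit-cost is frequency × depth; summing gives 731 bits (equivalently 105 + 129 + 184 + 313).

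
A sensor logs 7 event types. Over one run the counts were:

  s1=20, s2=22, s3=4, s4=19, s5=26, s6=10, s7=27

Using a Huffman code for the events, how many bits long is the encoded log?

345

Greedily combine the two least-frequent nodes:
s3(4) + s6(10) → 14
14 + s4(19) → 33
s1(20) + s2(22) → 42
s5(26) + s7(27) → 53
33 + 42 → 75
53 + 75 → 128
Total encoded bits = sum of merged weights = 14 + 33 + 42 + 53 + 75 + 128 = 345.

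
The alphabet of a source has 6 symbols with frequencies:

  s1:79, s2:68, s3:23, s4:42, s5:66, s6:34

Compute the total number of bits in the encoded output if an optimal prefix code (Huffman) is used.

Build the Huffman tree bottom-up:
s3(23) + s6(34) → 57
s4(42) + 57 → 99
s5(66) + s2(68) → 134
s1(79) + 99 → 178
134 + 178 → 312
The encoded length is the sum of every internal node's weight: 57 + 99 + 134 + 178 + 312 = 780 bits.

780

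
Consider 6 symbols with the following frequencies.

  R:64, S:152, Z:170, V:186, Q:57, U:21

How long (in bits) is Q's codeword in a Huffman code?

4

Build the tree from the bottom:
U(21) + Q(57) → 78
R(64) + 78 → 142
142 + S(152) → 294
Z(170) + V(186) → 356
294 + 356 → 650
The subtree containing Q is merged 4 times, so code length = 4.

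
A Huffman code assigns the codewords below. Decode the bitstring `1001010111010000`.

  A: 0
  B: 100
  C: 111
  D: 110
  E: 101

Read left to right; each codeword is recognised as soon as it completes (prefix code):
  100→B | 101→E | 0→A | 111→C | 0→A | 100→B | 0→A | 0→A
Decoded message: BEACABAA

BEACABAA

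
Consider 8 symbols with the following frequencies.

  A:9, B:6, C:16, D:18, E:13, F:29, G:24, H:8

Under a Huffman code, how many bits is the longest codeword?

Merge the two lowest-weight nodes at each step:
B(6) + H(8) → 14
A(9) + E(13) → 22
14 + C(16) → 30
D(18) + 22 → 40
G(24) + F(29) → 53
30 + 40 → 70
53 + 70 → 123
The rarest symbols sit at the bottom; the longest codeword is 4 bits.

4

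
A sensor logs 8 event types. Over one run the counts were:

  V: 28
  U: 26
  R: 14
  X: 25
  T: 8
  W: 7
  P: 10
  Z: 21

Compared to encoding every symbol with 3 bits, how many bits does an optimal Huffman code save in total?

15

Fixed-length: 3 bits × 139 symbols = 417 bits.
Huffman merges:
combine W(7), T(8) → 15
combine P(10), R(14) → 24
combine 15, Z(21) → 36
combine 24, X(25) → 49
combine U(26), V(28) → 54
combine 36, 49 → 85
combine 54, 85 → 139
Huffman total = 15 + 24 + 36 + 49 + 54 + 85 + 139 = 402 bits.
Saving = 417 − 402 = 15 bits.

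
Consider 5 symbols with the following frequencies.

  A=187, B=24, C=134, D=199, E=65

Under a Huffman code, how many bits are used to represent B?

3

Huffman merges, smallest pair first:
combine B(24), E(65) → 89
combine 89, C(134) → 223
combine A(187), D(199) → 386
combine 223, 386 → 609
The subtree containing B is merged 3 times, so code length = 3.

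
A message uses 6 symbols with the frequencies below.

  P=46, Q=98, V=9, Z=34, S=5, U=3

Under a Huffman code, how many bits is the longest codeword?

5

Merge the two lowest-weight nodes at each step:
combine U(3), S(5) → 8
combine 8, V(9) → 17
combine 17, Z(34) → 51
combine P(46), 51 → 97
combine 97, Q(98) → 195
Maximum depth reached is 5.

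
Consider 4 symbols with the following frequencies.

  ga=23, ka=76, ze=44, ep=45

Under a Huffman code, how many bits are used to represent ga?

3

Build the tree from the bottom:
ga(23) + ze(44) → 67
ep(45) + 67 → 112
ka(76) + 112 → 188
The subtree containing ga is merged 3 times, so code length = 3.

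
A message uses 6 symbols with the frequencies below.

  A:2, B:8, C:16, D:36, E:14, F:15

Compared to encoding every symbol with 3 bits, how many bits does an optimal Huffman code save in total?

Fixed-length: 3 bits × 91 symbols = 273 bits.
Huffman merges:
A(2) + B(8) → 10
10 + E(14) → 24
F(15) + C(16) → 31
24 + 31 → 55
D(36) + 55 → 91
Huffman total = 10 + 24 + 31 + 55 + 91 = 211 bits.
Saving = 273 − 211 = 62 bits.

62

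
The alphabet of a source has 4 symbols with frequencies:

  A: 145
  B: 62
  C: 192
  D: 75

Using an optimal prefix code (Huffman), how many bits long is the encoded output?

Build the Huffman tree bottom-up:
merge B(62) and D(75): 137
merge 137 and A(145): 282
merge C(192) and 282: 474
Each symbol's bit-cost is frequency × depth; summing gives 893 bits (equivalently 137 + 282 + 474).

893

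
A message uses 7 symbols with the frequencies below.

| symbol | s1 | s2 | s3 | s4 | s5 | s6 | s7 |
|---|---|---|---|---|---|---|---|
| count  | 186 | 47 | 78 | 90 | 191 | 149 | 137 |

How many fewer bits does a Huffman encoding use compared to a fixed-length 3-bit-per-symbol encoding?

Fixed-length: 3 bits × 878 symbols = 2634 bits.
Huffman merges:
combine s2(47), s3(78) → 125
combine s4(90), 125 → 215
combine s7(137), s6(149) → 286
combine s1(186), s5(191) → 377
combine 215, 286 → 501
combine 377, 501 → 878
Huffman total = 125 + 215 + 286 + 377 + 501 + 878 = 2382 bits.
Saving = 2634 − 2382 = 252 bits.

252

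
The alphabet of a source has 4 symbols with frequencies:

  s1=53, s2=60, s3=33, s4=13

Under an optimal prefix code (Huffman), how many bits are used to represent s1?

2

Build the tree from the bottom:
combine s4(13), s3(33) → 46
combine 46, s1(53) → 99
combine s2(60), 99 → 159
The subtree containing s1 is merged 2 times, so code length = 2.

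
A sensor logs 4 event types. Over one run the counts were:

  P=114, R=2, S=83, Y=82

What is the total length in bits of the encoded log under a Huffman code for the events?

532

Greedily combine the two least-frequent nodes:
merge R(2) and Y(82): 84
merge S(83) and 84: 167
merge P(114) and 167: 281
Each symbol's bit-cost is frequency × depth; summing gives 532 bits (equivalently 84 + 167 + 281).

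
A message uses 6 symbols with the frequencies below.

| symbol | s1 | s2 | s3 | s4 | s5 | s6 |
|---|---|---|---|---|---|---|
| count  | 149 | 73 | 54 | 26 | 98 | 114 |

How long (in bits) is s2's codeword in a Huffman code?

Build the tree from the bottom:
merge s4(26) and s3(54): 80
merge s2(73) and 80: 153
merge s5(98) and s6(114): 212
merge s1(149) and 153: 302
merge 212 and 302: 514
The subtree containing s2 is merged 3 times, so code length = 3.

3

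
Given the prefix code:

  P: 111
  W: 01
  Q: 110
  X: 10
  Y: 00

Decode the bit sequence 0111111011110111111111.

WPQPXPPP

Read left to right; each codeword is recognised as soon as it completes (prefix code):
  01→W | 111→P | 110→Q | 111→P | 10→X | 111→P | 111→P | 111→P
Decoded message: WPQPXPPP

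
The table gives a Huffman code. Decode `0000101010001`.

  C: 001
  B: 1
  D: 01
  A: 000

Read left to right; each codeword is recognised as soon as it completes (prefix code):
  000→A | 01→D | 01→D | 01→D | 000→A | 1→B
Decoded message: ADDDAB

ADDDAB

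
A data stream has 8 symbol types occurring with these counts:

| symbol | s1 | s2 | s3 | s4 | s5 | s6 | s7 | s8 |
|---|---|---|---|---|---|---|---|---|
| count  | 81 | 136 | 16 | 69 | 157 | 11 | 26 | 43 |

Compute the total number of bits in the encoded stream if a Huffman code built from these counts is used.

1404

Build the Huffman tree bottom-up:
merge s6(11) and s3(16): 27
merge s7(26) and 27: 53
merge s8(43) and 53: 96
merge s4(69) and s1(81): 150
merge 96 and s2(136): 232
merge 150 and s5(157): 307
merge 232 and 307: 539
Total encoded bits = sum of merged weights = 27 + 53 + 96 + 150 + 232 + 307 + 539 = 1404.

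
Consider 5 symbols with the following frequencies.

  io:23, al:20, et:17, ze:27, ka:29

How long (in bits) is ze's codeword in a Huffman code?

Build the tree from the bottom:
combine et(17), al(20) → 37
combine io(23), ze(27) → 50
combine ka(29), 37 → 66
combine 50, 66 → 116
The subtree containing ze is merged 2 times, so code length = 2.

2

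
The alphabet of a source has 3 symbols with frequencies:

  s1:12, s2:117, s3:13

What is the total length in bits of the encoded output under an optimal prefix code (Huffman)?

167

Merge the two smallest weights repeatedly:
merge s1(12) and s3(13): 25
merge 25 and s2(117): 142
Total encoded bits = sum of merged weights = 25 + 142 = 167.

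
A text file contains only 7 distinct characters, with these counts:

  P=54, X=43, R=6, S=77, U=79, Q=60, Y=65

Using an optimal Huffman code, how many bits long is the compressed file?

1045

Merge the two smallest weights repeatedly:
combine R(6), X(43) → 49
combine 49, P(54) → 103
combine Q(60), Y(65) → 125
combine S(77), U(79) → 156
combine 103, 125 → 228
combine 156, 228 → 384
Each symbol's bit-cost is frequency × depth; summing gives 1045 bits (equivalently 49 + 103 + 125 + 156 + 228 + 384).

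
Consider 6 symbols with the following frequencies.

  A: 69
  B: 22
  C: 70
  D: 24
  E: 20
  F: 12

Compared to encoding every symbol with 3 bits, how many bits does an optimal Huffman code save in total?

Fixed-length: 3 bits × 217 symbols = 651 bits.
Huffman merges:
merge F(12) and E(20): 32
merge B(22) and D(24): 46
merge 32 and 46: 78
merge A(69) and C(70): 139
merge 78 and 139: 217
Huffman total = 32 + 46 + 78 + 139 + 217 = 512 bits.
Saving = 651 − 512 = 139 bits.

139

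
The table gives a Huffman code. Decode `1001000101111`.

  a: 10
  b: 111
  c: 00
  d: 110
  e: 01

aeceeb

Read left to right; each codeword is recognised as soon as it completes (prefix code):
  10→a | 01→e | 00→c | 01→e | 01→e | 111→b
Decoded message: aeceeb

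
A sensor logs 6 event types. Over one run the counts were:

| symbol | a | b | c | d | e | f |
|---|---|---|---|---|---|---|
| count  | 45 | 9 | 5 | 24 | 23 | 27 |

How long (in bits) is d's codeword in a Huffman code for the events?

2

Huffman merges, smallest pair first:
merge c(5) and b(9): 14
merge 14 and e(23): 37
merge d(24) and f(27): 51
merge 37 and a(45): 82
merge 51 and 82: 133
d sits 2 levels below the root, so its codeword is 2 bits.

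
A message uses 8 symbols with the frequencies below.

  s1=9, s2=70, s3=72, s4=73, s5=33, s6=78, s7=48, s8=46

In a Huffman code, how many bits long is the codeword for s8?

3

Build the tree from the bottom:
merge s1(9) and s5(33): 42
merge 42 and s8(46): 88
merge s7(48) and s2(70): 118
merge s3(72) and s4(73): 145
merge s6(78) and 88: 166
merge 118 and 145: 263
merge 166 and 263: 429
The subtree containing s8 is merged 3 times, so code length = 3.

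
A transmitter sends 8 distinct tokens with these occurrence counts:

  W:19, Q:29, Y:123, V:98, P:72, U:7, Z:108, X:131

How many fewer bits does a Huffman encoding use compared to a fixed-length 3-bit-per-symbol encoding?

173

Fixed-length: 3 bits × 587 symbols = 1761 bits.
Huffman merges:
merge U(7) and W(19): 26
merge 26 and Q(29): 55
merge 55 and P(72): 127
merge V(98) and Z(108): 206
merge Y(123) and 127: 250
merge X(131) and 206: 337
merge 250 and 337: 587
Huffman total = 26 + 55 + 127 + 206 + 250 + 337 + 587 = 1588 bits.
Saving = 1761 − 1588 = 173 bits.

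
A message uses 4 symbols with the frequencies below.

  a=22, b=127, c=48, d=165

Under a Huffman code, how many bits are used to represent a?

Repeatedly merge the two smallest:
combine a(22), c(48) → 70
combine 70, b(127) → 197
combine d(165), 197 → 362
a sits 3 levels below the root, so its codeword is 3 bits.

3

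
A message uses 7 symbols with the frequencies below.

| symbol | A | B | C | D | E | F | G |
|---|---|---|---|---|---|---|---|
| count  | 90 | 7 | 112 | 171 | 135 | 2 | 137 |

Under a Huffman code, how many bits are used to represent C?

3

Repeatedly merge the two smallest:
F(2) + B(7) → 9
9 + A(90) → 99
99 + C(112) → 211
E(135) + G(137) → 272
D(171) + 211 → 382
272 + 382 → 654
C sits 3 levels below the root, so its codeword is 3 bits.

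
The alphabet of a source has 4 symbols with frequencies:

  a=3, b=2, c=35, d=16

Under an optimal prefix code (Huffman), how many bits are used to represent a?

3

Build the tree from the bottom:
combine b(2), a(3) → 5
combine 5, d(16) → 21
combine 21, c(35) → 56
a sits 3 levels below the root, so its codeword is 3 bits.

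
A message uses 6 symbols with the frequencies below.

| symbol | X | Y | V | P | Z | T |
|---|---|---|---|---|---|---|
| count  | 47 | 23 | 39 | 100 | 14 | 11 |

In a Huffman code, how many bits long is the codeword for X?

Huffman merges, smallest pair first:
combine T(11), Z(14) → 25
combine Y(23), 25 → 48
combine V(39), X(47) → 86
combine 48, 86 → 134
combine P(100), 134 → 234
The subtree containing X is merged 3 times, so code length = 3.

3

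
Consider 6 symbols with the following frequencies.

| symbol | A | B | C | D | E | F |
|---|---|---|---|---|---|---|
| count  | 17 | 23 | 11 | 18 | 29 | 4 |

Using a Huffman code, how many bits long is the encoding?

Build the Huffman tree bottom-up:
F(4) + C(11) → 15
15 + A(17) → 32
D(18) + B(23) → 41
E(29) + 32 → 61
41 + 61 → 102
The encoded length is the sum of every internal node's weight: 15 + 32 + 41 + 61 + 102 = 251 bits.

251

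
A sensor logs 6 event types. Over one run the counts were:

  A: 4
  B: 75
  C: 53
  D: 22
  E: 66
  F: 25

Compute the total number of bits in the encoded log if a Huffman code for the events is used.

567

Greedily combine the two least-frequent nodes:
merge A(4) and D(22): 26
merge F(25) and 26: 51
merge 51 and C(53): 104
merge E(66) and B(75): 141
merge 104 and 141: 245
The encoded length is the sum of every internal node's weight: 26 + 51 + 104 + 141 + 245 = 567 bits.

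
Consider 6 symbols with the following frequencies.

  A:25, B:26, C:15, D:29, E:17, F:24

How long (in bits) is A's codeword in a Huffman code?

Repeatedly merge the two smallest:
combine C(15), E(17) → 32
combine F(24), A(25) → 49
combine B(26), D(29) → 55
combine 32, 49 → 81
combine 55, 81 → 136
A's leaf is at depth 3, giving a 3-bit codeword.

3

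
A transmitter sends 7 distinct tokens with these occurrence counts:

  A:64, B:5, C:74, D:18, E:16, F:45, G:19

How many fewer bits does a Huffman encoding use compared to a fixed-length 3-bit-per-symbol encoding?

125

Fixed-length: 3 bits × 241 symbols = 723 bits.
Huffman merges:
merge B(5) and E(16): 21
merge D(18) and G(19): 37
merge 21 and 37: 58
merge F(45) and 58: 103
merge A(64) and C(74): 138
merge 103 and 138: 241
Huffman total = 21 + 37 + 58 + 103 + 138 + 241 = 598 bits.
Saving = 723 − 598 = 125 bits.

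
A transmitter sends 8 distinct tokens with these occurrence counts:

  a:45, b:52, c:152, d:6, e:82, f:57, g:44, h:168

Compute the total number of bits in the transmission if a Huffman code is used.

Greedily combine the two least-frequent nodes:
combine d(6), g(44) → 50
combine a(45), 50 → 95
combine b(52), f(57) → 109
combine e(82), 95 → 177
combine 109, c(152) → 261
combine h(168), 177 → 345
combine 261, 345 → 606
Each symbol's bit-cost is frequency × depth; summing gives 1643 bits (equivalently 50 + 95 + 109 + 177 + 261 + 345 + 606).

1643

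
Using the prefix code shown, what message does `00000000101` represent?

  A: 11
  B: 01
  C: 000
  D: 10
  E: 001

CCEB

Read left to right; each codeword is recognised as soon as it completes (prefix code):
  000→C | 000→C | 001→E | 01→B
Decoded message: CCEB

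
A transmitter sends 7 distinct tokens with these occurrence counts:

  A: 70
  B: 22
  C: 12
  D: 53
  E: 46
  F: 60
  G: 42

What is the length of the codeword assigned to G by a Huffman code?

Repeatedly merge the two smallest:
combine C(12), B(22) → 34
combine 34, G(42) → 76
combine E(46), D(53) → 99
combine F(60), A(70) → 130
combine 76, 99 → 175
combine 130, 175 → 305
G's leaf is at depth 3, giving a 3-bit codeword.

3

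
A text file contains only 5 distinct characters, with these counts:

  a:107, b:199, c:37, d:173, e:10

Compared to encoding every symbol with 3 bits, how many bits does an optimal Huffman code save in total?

Fixed-length: 3 bits × 526 symbols = 1578 bits.
Huffman merges:
combine e(10), c(37) → 47
combine 47, a(107) → 154
combine 154, d(173) → 327
combine b(199), 327 → 526
Huffman total = 47 + 154 + 327 + 526 = 1054 bits.
Saving = 1578 − 1054 = 524 bits.

524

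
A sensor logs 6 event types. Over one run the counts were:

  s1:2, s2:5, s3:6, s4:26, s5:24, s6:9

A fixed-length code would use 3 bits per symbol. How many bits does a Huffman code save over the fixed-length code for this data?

56

Fixed-length: 3 bits × 72 symbols = 216 bits.
Huffman merges:
merge s1(2) and s2(5): 7
merge s3(6) and 7: 13
merge s6(9) and 13: 22
merge 22 and s5(24): 46
merge s4(26) and 46: 72
Huffman total = 7 + 13 + 22 + 46 + 72 = 160 bits.
Saving = 216 − 160 = 56 bits.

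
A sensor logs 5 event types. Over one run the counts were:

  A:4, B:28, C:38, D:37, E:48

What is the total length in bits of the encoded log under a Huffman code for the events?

342

Build the Huffman tree bottom-up:
combine A(4), B(28) → 32
combine 32, D(37) → 69
combine C(38), E(48) → 86
combine 69, 86 → 155
Total encoded bits = sum of merged weights = 32 + 69 + 86 + 155 = 342.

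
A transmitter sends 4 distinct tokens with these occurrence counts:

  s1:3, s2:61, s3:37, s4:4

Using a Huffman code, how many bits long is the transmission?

Greedily combine the two least-frequent nodes:
merge s1(3) and s4(4): 7
merge 7 and s3(37): 44
merge 44 and s2(61): 105
Total encoded bits = sum of merged weights = 7 + 44 + 105 = 156.

156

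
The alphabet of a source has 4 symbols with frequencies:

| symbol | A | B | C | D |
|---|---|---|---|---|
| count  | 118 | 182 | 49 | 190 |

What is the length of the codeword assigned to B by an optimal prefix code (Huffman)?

2

Build the tree from the bottom:
merge C(49) and A(118): 167
merge 167 and B(182): 349
merge D(190) and 349: 539
The subtree containing B is merged 2 times, so code length = 2.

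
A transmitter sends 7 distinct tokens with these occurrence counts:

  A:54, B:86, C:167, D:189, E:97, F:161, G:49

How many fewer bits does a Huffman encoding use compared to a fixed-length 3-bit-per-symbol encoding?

Fixed-length: 3 bits × 803 symbols = 2409 bits.
Huffman merges:
combine G(49), A(54) → 103
combine B(86), E(97) → 183
combine 103, F(161) → 264
combine C(167), 183 → 350
combine D(189), 264 → 453
combine 350, 453 → 803
Huffman total = 103 + 183 + 264 + 350 + 453 + 803 = 2156 bits.
Saving = 2409 − 2156 = 253 bits.

253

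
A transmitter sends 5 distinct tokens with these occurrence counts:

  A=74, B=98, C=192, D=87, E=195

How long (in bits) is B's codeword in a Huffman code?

Repeatedly merge the two smallest:
merge A(74) and D(87): 161
merge B(98) and 161: 259
merge C(192) and E(195): 387
merge 259 and 387: 646
B sits 2 levels below the root, so its codeword is 2 bits.

2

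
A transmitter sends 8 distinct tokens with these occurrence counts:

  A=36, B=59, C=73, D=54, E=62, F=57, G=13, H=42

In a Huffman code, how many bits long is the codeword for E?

3

Build the tree from the bottom:
combine G(13), A(36) → 49
combine H(42), 49 → 91
combine D(54), F(57) → 111
combine B(59), E(62) → 121
combine C(73), 91 → 164
combine 111, 121 → 232
combine 164, 232 → 396
E sits 3 levels below the root, so its codeword is 3 bits.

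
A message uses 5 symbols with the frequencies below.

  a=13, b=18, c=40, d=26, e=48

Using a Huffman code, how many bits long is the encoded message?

Build the Huffman tree bottom-up:
combine a(13), b(18) → 31
combine d(26), 31 → 57
combine c(40), e(48) → 88
combine 57, 88 → 145
Each symbol's bit-cost is frequency × depth; summing gives 321 bits (equivalently 31 + 57 + 88 + 145).

321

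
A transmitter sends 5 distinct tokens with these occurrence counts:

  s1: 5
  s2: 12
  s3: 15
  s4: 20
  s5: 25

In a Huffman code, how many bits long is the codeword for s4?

Build the tree from the bottom:
combine s1(5), s2(12) → 17
combine s3(15), 17 → 32
combine s4(20), s5(25) → 45
combine 32, 45 → 77
The subtree containing s4 is merged 2 times, so code length = 2.

2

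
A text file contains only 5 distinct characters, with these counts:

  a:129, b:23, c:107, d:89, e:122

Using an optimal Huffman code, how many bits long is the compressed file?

1052

Merge the two smallest weights repeatedly:
combine b(23), d(89) → 112
combine c(107), 112 → 219
combine e(122), a(129) → 251
combine 219, 251 → 470
The encoded length is the sum of every internal node's weight: 112 + 219 + 251 + 470 = 1052 bits.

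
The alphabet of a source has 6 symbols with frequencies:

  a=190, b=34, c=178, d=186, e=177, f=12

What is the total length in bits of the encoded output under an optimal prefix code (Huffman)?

1823

Greedily combine the two least-frequent nodes:
f(12) + b(34) → 46
46 + e(177) → 223
c(178) + d(186) → 364
a(190) + 223 → 413
364 + 413 → 777
Total encoded bits = sum of merged weights = 46 + 223 + 364 + 413 + 777 = 1823.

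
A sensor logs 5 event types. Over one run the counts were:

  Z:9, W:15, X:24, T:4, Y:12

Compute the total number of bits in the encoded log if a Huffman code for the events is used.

Build the Huffman tree bottom-up:
T(4) + Z(9) → 13
Y(12) + 13 → 25
W(15) + X(24) → 39
25 + 39 → 64
The encoded length is the sum of every internal node's weight: 13 + 25 + 39 + 64 = 141 bits.

141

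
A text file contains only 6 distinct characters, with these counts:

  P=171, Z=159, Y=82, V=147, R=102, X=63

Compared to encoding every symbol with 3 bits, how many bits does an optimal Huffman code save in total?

Fixed-length: 3 bits × 724 symbols = 2172 bits.
Huffman merges:
X(63) + Y(82) → 145
R(102) + 145 → 247
V(147) + Z(159) → 306
P(171) + 247 → 418
306 + 418 → 724
Huffman total = 145 + 247 + 306 + 418 + 724 = 1840 bits.
Saving = 2172 − 1840 = 332 bits.

332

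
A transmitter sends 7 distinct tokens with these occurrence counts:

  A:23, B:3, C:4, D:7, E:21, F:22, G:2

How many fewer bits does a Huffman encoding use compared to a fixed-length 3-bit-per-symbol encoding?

Fixed-length: 3 bits × 82 symbols = 246 bits.
Huffman merges:
merge G(2) and B(3): 5
merge C(4) and 5: 9
merge D(7) and 9: 16
merge 16 and E(21): 37
merge F(22) and A(23): 45
merge 37 and 45: 82
Huffman total = 5 + 9 + 16 + 37 + 45 + 82 = 194 bits.
Saving = 246 − 194 = 52 bits.

52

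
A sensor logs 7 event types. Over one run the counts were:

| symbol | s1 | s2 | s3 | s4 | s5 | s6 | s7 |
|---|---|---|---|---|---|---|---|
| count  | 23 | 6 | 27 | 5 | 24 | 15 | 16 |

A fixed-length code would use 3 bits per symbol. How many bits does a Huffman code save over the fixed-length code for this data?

Fixed-length: 3 bits × 116 symbols = 348 bits.
Huffman merges:
combine s4(5), s2(6) → 11
combine 11, s6(15) → 26
combine s7(16), s1(23) → 39
combine s5(24), 26 → 50
combine s3(27), 39 → 66
combine 50, 66 → 116
Huffman total = 11 + 26 + 39 + 50 + 66 + 116 = 308 bits.
Saving = 348 − 308 = 40 bits.

40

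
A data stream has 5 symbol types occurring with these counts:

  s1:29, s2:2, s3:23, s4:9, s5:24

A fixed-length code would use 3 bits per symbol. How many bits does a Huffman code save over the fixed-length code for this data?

Fixed-length: 3 bits × 87 symbols = 261 bits.
Huffman merges:
s2(2) + s4(9) → 11
11 + s3(23) → 34
s5(24) + s1(29) → 53
34 + 53 → 87
Huffman total = 11 + 34 + 53 + 87 = 185 bits.
Saving = 261 − 185 = 76 bits.

76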